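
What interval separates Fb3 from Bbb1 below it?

perfect twelfth

Descending from Fb3 to Bbb1 is the same interval as ascending Bbb1 to Fb3.
B to F spans five letter names (B-C-D-E-F), plus an octave — that makes it a twelfth of some quality.
Bbb1 to Fb3 is 19 semitones, matching the perfect twelfth exactly, so the quality is perfect.
(Equivalently, a compound perfect fifth: a perfect fifth plus an octave.)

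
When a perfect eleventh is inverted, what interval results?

First reduce the compound perfect eleventh to its simple form, a perfect fourth.
Inverted interval numbers add to nine, so a fourth pairs with a fifth (4 + 5 = 9).
The quality also flips — perfect stays perfect — giving a perfect fifth.

perfect 5th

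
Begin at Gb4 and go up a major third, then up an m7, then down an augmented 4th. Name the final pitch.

Up a major third from Gb4: Bb4 (4 semitones up).
Bb4 up a minor seventh → Ab5 (10 semitones).
Ab5 down an augmented fourth → Ebb5 (6 semitones).

Ebb5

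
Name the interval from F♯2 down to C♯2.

P4

Descending from F#2 to C#2 is the same interval as ascending C#2 to F#2.
C to F spans four letter names (C-D-E-F): a fourth.
C#2 to F#2 is 5 semitones, matching the perfect fourth exactly, so the quality is perfect.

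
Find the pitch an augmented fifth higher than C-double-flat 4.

G-flat 4

Counting five letter names up from C lands on G.
An augmented fifth spans 8 semitones, so from Cbb4 the target pitch is Gb4.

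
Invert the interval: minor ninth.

major 7th

First reduce the compound minor ninth to its simple form, a minor second.
Inverted interval numbers add to nine, so a second pairs with a seventh (2 + 7 = 9).
Quality inverts too: minor becomes major. That makes the inversion a major seventh.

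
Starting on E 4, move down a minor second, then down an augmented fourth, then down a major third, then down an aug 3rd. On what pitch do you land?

D double-flat 3

Down a minor second from E4: D#4 (1 semitone down).
An augmented fourth down from D#4 is A3.
A3 down a major third → F3 (4 semitones).
An augmented third down from F3 is Dbb3.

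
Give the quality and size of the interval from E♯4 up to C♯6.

E to C spans six letter names (E-F-G-A-B-C), plus an octave: a thirteenth.
At 20 semitones, E#4→C#6 falls one short of a major thirteenth: minor.
(Equivalently, a compound minor sixth: a minor sixth plus an octave.)

minor thirteenth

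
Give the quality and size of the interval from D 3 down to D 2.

Descending from D3 to D2 is the same interval as ascending D2 to D3.
D to D is the same letter name, plus an octave — that makes it an octave of some quality.
Counting semitones, D2→D3 is 12, which is the perfect octave.

perfect octave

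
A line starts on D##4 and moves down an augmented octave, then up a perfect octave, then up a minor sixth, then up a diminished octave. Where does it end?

Down an augmented octave from D##4: D#3 (13 semitones down).
A perfect octave up from D#3 is D#4.
Up a minor sixth from D#4: B4 (8 semitones up).
Up a diminished octave from B4: Bb5 (11 semitones up).

Bb5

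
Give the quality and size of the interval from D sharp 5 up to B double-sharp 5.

augmented 6th

D to B spans six letter names (D-E-F-G-A-B): a sixth.
The major sixth is 9 semitones; here we have 10, one semitone wider: augmented.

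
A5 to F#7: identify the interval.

A to F spans six letter names (A-B-C-D-E-F), plus an octave, so the interval is some kind of thirteenth.
The major thirteenth spans 21 semitones, and A5 to F#7 is exactly 21 semitones — so this is a major thirteenth.
(Equivalently, a compound major sixth: a major sixth plus an octave.)

M13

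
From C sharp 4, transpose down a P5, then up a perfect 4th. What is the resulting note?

B 3

A perfect fifth down from C#4 is F#3.
Up a perfect fourth from F#3: B3 (5 semitones up).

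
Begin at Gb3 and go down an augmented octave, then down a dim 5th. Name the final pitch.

Cb2

Down an augmented octave from Gb3: Gbb2 (13 semitones down).
Gbb2 down a diminished fifth → Cb2 (6 semitones).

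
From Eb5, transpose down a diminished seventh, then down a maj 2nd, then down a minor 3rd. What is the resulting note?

C#4

A diminished seventh down from Eb5 is F#4.
F#4 down a major second → E4 (2 semitones).
E4 down a minor third → C#4 (3 semitones).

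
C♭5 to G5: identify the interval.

C to G spans five letter names (C-D-E-F-G): a fifth.
Cb5 to G5 spans 8 semitones — one semitone wider than the perfect fifth (7) — giving an augmented fifth.

A5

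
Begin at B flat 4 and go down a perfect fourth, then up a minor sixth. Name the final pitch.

Down a perfect fourth from Bb4: F4 (5 semitones down).
A minor sixth up from F4 is Db5.

D flat 5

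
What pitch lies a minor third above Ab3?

The third takes the letter from A up to C.
Moving 3 semitones up from Ab3 (the size of a minor third) reaches Cb4.

Cb4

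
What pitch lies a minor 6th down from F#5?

The sixth takes the letter from F down to A.
A minor sixth spans 8 semitones, so from F#5 the target pitch is A#4.

A#4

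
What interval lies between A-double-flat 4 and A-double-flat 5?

perfect octave

A to A is the same letter name, plus an octave: an octave.
Counting semitones, Abb4→Abb5 is 12, which is the perfect octave.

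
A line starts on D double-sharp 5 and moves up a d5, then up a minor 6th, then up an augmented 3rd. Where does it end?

A diminished fifth up from D##5 is A#5.
A#5 up a minor sixth → F#6 (8 semitones).
Up an augmented third from F#6: A##6 (5 semitones up).

A double-sharp 6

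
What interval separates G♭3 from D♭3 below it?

perfect fourth

Descending from Gb3 to Db3 is the same interval as ascending Db3 to Gb3.
D to G spans four letter names (D-E-F-G): a fourth.
Db3 to Gb3 is 5 semitones, matching the perfect fourth exactly, so the quality is perfect.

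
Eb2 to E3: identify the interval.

augmented 8th

E to E is the same letter name, plus an octave: an octave.
Eb2 to E3 spans 13 semitones — one semitone wider than the perfect octave (12) — giving an augmented octave.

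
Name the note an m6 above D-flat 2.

Six letter names up from D: B.
A minor sixth is 8 semitones; 8 semitones up from Db2 gives Bbb2.

B-double-flat 2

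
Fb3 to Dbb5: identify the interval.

F to D spans six letter names (F-G-A-B-C-D), plus an octave: a thirteenth.
At 20 semitones, Fb3→Dbb5 falls one short of a major thirteenth: minor.
(Equivalently, a compound minor sixth: a minor sixth plus an octave.)

minor thirteenth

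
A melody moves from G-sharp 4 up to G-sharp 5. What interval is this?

G to G is the same letter name, plus an octave — that makes it an octave of some quality.
The perfect octave spans 12 semitones, and G#4 to G#5 is exactly 12 semitones — so this is a perfect octave.

perfect octave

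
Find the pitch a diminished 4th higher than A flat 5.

D double-flat 6

Counting four letter names up from A lands on D.
A diminished fourth spans 4 semitones, so from Ab5 the target pitch is Dbb6.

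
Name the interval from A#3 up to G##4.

A to G spans seven letter names (A-B-C-D-E-F-G), so the interval is some kind of seventh.
A#3 to G##4 is 11 semitones, matching the major seventh exactly, so the quality is major.

major seventh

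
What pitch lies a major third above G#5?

B#5

The third takes the letter from G up to B.
A major third spans 4 semitones, so from G#5 the target pitch is B#5.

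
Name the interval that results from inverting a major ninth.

minor 7th

First reduce the compound major ninth to its simple form, a major second.
Interval numbers invert to sum to nine: 2 + 7 = 9, so a second inverts to a seventh.
Quality inverts too: major becomes minor. That makes the inversion a minor seventh.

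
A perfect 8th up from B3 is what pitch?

For an octave the letter name doesn't change: still B, an octave up.
A perfect octave spans 12 semitones, so from B3 the target pitch is B4.

B4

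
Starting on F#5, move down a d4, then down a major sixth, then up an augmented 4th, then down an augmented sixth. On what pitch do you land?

C#4

Down a diminished fourth from F#5: C##5 (4 semitones down).
Down a major sixth from C##5: E#4 (9 semitones down).
E#4 up an augmented fourth → A##4 (6 semitones).
A##4 down an augmented sixth → C#4 (10 semitones).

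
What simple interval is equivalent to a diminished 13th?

d6

Subtracting seven from the interval number removes an octave: 13 − 7 = 6.
Quality carries through unchanged, so the simple form is a diminished sixth.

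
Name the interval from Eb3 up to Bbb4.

E to B spans five letter names (E-F-G-A-B), plus an octave: a twelfth.
Eb3 to Bbb4 spans 18 semitones — one semitone narrower than the perfect twelfth (19) — giving a diminished twelfth.
(Equivalently, a compound diminished fifth: a diminished fifth plus an octave.)

diminished twelfth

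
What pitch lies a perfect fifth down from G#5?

Counting five letter names down from G lands on C.
A perfect fifth spans 7 semitones, so from G#5 the target pitch is C#5.

C#5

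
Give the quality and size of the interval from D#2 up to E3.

m9

D to E spans two letter names (D-E), plus an octave, so the interval is some kind of ninth.
D#2 to E3 is 13 semitones, a half step short of the major ninth (14), so this is minor.
(Equivalently, a compound minor second: a minor second plus an octave.)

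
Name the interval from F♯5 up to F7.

F to F is the same letter name, plus 2 octaves, so the interval is some kind of fifteenth.
A perfect fifteenth would be 24 semitones; F#5 to F7 is 23, one semitone narrower, so the interval is diminished.
(Equivalently, a compound diminished octave: a diminished octave plus an octave.)

d15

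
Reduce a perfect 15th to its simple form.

perfect octave

Subtracting seven from the interval number removes an octave: 15 − 7 = 8.
So a perfect fifteenth is an octave plus a perfect octave. The quality is unchanged.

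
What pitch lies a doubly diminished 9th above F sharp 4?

Two letters up from F (plus an octave) reaches G.
Moving 11 semitones up from F#4 (the size of a doubly diminished ninth) reaches Gbb5.

G double-flat 5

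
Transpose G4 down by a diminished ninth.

F##3

Two letters down from G (plus an octave) reaches F.
A diminished ninth spans 12 semitones, so from G4 the target pitch is F##3.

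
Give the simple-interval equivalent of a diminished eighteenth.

Subtracting seven from the interval number removes an octave: 18 − 14 = 4.
That makes a diminished eighteenth a compound diminished fourth — 2 octaves plus a diminished fourth.

diminished 4th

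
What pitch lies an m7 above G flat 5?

F flat 6

The seventh takes the letter from G up to F.
Moving 10 semitones up from Gb5 (the size of a minor seventh) reaches Fb6.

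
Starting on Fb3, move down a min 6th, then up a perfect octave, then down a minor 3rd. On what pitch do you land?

F3

Fb3 down a minor sixth → Ab2 (8 semitones).
Up a perfect octave from Ab2: Ab3 (12 semitones up).
Down a minor third from Ab3: F3 (3 semitones down).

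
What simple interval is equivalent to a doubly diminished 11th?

Subtracting seven from the interval number removes an octave: 11 − 7 = 4.
That makes a doubly diminished eleventh a compound doubly diminished fourth — an octave plus a doubly diminished fourth.

dd4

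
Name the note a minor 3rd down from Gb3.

Counting three letter names down from G lands on E.
A minor third is 3 semitones; 3 semitones down from Gb3 gives Eb3.

Eb3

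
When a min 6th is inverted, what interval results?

Interval numbers invert to sum to nine: 6 + 3 = 9, so a sixth inverts to a third.
The quality also flips — minor becomes major — giving a major third.

major third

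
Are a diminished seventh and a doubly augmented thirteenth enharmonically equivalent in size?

A diminished seventh spans 9 semitones; a doubly augmented thirteenth spans 23 semitones. They differ by 14.

No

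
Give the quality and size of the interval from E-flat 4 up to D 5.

E to D spans seven letter names (E-F-G-A-B-C-D): a seventh.
Counting semitones, Eb4→D5 is 11, which is the major seventh.

major seventh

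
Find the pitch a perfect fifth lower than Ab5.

The fifth takes the letter from A down to D.
Moving 7 semitones down from Ab5 (the size of a perfect fifth) reaches Db5.

Db5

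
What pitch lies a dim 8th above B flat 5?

An octave keeps the letter name B, an octave up from B.
A diminished octave is 11 semitones; 11 semitones up from Bb5 gives Bbb6.

B double-flat 6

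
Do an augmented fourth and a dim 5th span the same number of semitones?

An augmented fourth spans 6 semitones, and a diminished fifth also spans 6 semitones — they're enharmonic.

Yes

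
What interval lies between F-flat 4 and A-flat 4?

M3

F to A spans three letter names (F-G-A) — that makes it a third of some quality.
Fb4 to Ab4 is 4 semitones, matching the major third exactly, so the quality is major.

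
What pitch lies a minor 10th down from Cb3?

Ab1

Counting three letter names plus an octave down from C lands on A.
A minor tenth spans 15 semitones, so from Cb3 the target pitch is Ab1.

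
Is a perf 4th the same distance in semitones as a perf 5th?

No

A perfect fourth is 5 semitones but a perfect fifth is 7 semitones — different sizes.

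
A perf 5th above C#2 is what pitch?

G#2

The fifth takes the letter from C up to G.
Moving 7 semitones up from C#2 (the size of a perfect fifth) reaches G#2.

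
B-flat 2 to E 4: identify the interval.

B to E spans four letter names (B-C-D-E), plus an octave: an eleventh.
A perfect eleventh would be 17 semitones; Bb2 to E4 is 18, one semitone wider, so the interval is augmented.
(Equivalently, a compound augmented fourth: an augmented fourth plus an octave.)

augmented 11th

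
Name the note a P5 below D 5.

Five letter names down from D: G.
A perfect fifth spans 7 semitones, so from D5 the target pitch is G4.

G 4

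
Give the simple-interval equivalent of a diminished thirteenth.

Subtracting seven from the interval number removes an octave: 13 − 7 = 6.
So a diminished thirteenth is an octave plus a diminished sixth. The quality is unchanged.

diminished 6th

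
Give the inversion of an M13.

minor 3rd

First reduce the compound major thirteenth to its simple form, a major sixth.
Inverted interval numbers add to nine, so a sixth pairs with a third (6 + 3 = 9).
The quality also flips — major becomes minor — giving a minor third.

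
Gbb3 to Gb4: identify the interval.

augmented octave

G to G is the same letter name, plus an octave, so the interval is some kind of octave.
The perfect octave is 12 semitones; here we have 13, one semitone wider: augmented.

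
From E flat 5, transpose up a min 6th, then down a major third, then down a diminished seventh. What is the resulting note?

A minor sixth up from Eb5 is Cb6.
Cb6 down a major third → Abb5 (4 semitones).
Down a diminished seventh from Abb5: Bb4 (9 semitones down).

B flat 4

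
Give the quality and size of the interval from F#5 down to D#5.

Descending from F#5 to D#5 is the same interval as ascending D#5 to F#5.
D to F spans three letter names (D-E-F), so the interval is some kind of third.
A major third would be 4 semitones, but D#5 to F#5 is 3 — one semitone narrower, making it a minor third.

minor 3rd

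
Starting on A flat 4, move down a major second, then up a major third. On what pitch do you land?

Down a major second from Ab4: Gb4 (2 semitones down).
A major third up from Gb4 is Bb4.

B flat 4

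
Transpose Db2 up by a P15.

A fifteenth keeps the letter name D, two octaves up from D.
A perfect fifteenth spans 24 semitones, so from Db2 the target pitch is Db4.

Db4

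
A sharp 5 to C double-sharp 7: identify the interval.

major tenth

A to C spans three letter names (A-B-C), plus an octave: a tenth.
A#5 to C##7 is 16 semitones, matching the major tenth exactly, so the quality is major.
(Equivalently, a compound major third: a major third plus an octave.)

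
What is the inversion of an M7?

The rule of nine gives the new number: 9 − 7 = 2, so a seventh becomes a second.
And major becomes minor under inversion, so we get a minor second.

m2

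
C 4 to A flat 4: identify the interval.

m6

C to A spans six letter names (C-D-E-F-G-A) — that makes it a sixth of some quality.
At 8 semitones, C4→Ab4 falls one short of a major sixth: minor.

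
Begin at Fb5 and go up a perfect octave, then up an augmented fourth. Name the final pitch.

A perfect octave up from Fb5 is Fb6.
Fb6 up an augmented fourth → Bb6 (6 semitones).

Bb6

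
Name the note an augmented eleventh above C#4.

The eleventh's letter: C up four letter names plus an octave → F.
Moving 18 semitones up from C#4 (the size of an augmented eleventh) reaches F##5.

F##5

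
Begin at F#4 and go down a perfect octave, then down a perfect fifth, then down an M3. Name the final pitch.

F#4 down a perfect octave → F#3 (12 semitones).
F#3 down a perfect fifth → B2 (7 semitones).
A major third down from B2 is G2.

G2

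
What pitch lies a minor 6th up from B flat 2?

Six letter names up from B: G.
A minor sixth spans 8 semitones, so from Bb2 the target pitch is Gb3.

G flat 3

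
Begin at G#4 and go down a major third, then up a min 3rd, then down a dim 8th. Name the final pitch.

G#4 down a major third → E4 (4 semitones).
Up a minor third from E4: G4 (3 semitones up).
Down a diminished octave from G4: G#3 (11 semitones down).

G#3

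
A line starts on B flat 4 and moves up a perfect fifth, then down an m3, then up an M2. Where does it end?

E 5

A perfect fifth up from Bb4 is F5.
Down a minor third from F5: D5 (3 semitones down).
A major second up from D5 is E5.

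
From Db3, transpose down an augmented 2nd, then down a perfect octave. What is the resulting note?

Cbb2

Db3 down an augmented second → Cbb3 (3 semitones).
Cbb3 down a perfect octave → Cbb2 (12 semitones).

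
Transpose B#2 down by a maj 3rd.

Three letter names down from B: G.
A major third spans 4 semitones, so from B#2 the target pitch is G#2.

G#2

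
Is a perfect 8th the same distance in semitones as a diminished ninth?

A perfect octave spans 12 semitones, and a diminished ninth also spans 12 semitones — they're enharmonic.

Yes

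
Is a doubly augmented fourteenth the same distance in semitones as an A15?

A doubly augmented fourteenth = 25 semitones = an augmented fifteenth; enharmonically equal.

Yes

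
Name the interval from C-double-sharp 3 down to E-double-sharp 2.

m6

Descending from C##3 to E##2 is the same interval as ascending E##2 to C##3.
E to C spans six letter names (E-F-G-A-B-C) — that makes it a sixth of some quality.
At 8 semitones, E##2→C##3 falls one short of a major sixth: minor.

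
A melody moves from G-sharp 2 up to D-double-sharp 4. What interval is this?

G to D spans five letter names (G-A-B-C-D), plus an octave — that makes it a twelfth of some quality.
A perfect twelfth would be 19 semitones; G#2 to D##4 is 20, one semitone wider, so the interval is augmented.
(Equivalently, a compound augmented fifth: an augmented fifth plus an octave.)

A12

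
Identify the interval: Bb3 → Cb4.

B to C spans two letter names (B-C), so the interval is some kind of second.
A major second would be 2 semitones, but Bb3 to Cb4 is 1 — one semitone narrower, making it a minor second.

minor 2nd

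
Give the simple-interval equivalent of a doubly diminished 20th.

doubly diminished 6th

Take out 2 octaves (14 from the number): 20 − 14 = 6.
Quality carries through unchanged, so the simple form is a doubly diminished sixth.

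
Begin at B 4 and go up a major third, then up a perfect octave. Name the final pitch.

D sharp 6

Up a major third from B4: D#5 (4 semitones up).
D#5 up a perfect octave → D#6 (12 semitones).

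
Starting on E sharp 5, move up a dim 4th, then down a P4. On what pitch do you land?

A diminished fourth up from E#5 is A5.
A perfect fourth down from A5 is E5.

E 5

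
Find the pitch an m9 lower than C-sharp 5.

The ninth's letter: C down two letter names plus an octave → B.
A minor ninth spans 13 semitones, so from C#5 the target pitch is B#3.

B-sharp 3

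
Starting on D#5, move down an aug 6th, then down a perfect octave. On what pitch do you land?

D#5 down an augmented sixth → F4 (10 semitones).
Down a perfect octave from F4: F3 (12 semitones down).

F3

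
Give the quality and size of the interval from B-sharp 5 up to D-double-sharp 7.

M10

B to D spans three letter names (B-C-D), plus an octave, so the interval is some kind of tenth.
B#5 to D##7 is 16 semitones, matching the major tenth exactly, so the quality is major.
(Equivalently, a compound major third: a major third plus an octave.)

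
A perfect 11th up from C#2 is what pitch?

F#3

The eleventh's letter: C up four letter names plus an octave → F.
A perfect eleventh is 17 semitones; 17 semitones up from C#2 gives F#3.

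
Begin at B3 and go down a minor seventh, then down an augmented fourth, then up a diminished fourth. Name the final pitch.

A minor seventh down from B3 is C#3.
Down an augmented fourth from C#3: G2 (6 semitones down).
Up a diminished fourth from G2: Cb3 (4 semitones up).

Cb3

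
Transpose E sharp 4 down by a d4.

Four letter names down from E: B.
A diminished fourth is 4 semitones; 4 semitones down from E#4 gives B##3.

B double-sharp 3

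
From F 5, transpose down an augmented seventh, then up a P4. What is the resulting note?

C double-flat 5

Down an augmented seventh from F5: Gbb4 (12 semitones down).
Gbb4 up a perfect fourth → Cbb5 (5 semitones).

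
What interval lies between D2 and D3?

D to D is the same letter name, plus an octave — that makes it an octave of some quality.
D2 to D3 is 12 semitones, matching the perfect octave exactly, so the quality is perfect.

perfect 8th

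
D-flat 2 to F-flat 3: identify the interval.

D to F spans three letter names (D-E-F), plus an octave, so the interval is some kind of tenth.
A major tenth would be 16 semitones, but Db2 to Fb3 is 15 — one semitone narrower, making it a minor tenth.
(Equivalently, a compound minor third: a minor third plus an octave.)

minor tenth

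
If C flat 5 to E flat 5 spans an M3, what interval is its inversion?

minor 6th

The rule of nine gives the new number: 9 − 3 = 6, so a third becomes a sixth.
And major becomes minor under inversion, so we get a minor sixth.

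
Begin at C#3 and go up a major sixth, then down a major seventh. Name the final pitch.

A major sixth up from C#3 is A#3.
A#3 down a major seventh → B2 (11 semitones).

B2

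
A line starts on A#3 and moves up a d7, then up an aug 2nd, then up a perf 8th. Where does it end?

A#5

A diminished seventh up from A#3 is G4.
Up an augmented second from G4: A#4 (3 semitones up).
Up a perfect octave from A#4: A#5 (12 semitones up).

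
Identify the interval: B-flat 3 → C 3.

minor 7th

Descending from Bb3 to C3 is the same interval as ascending C3 to Bb3.
C to B spans seven letter names (C-D-E-F-G-A-B), so the interval is some kind of seventh.
C3 to Bb3 is 10 semitones, a half step short of the major seventh (11), so this is minor.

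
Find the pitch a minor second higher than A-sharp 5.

B 5

The second takes the letter from A up to B.
A minor second is 1 semitone; 1 semitone up from A#5 gives B5.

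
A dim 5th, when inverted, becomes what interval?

The rule of nine gives the new number: 9 − 5 = 4, so a fifth becomes a fourth.
The quality also flips — diminished becomes augmented — giving an augmented fourth.

augmented fourth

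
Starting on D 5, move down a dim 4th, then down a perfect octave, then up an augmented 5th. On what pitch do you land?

D5 down a diminished fourth → A#4 (4 semitones).
Down a perfect octave from A#4: A#3 (12 semitones down).
A#3 up an augmented fifth → E##4 (8 semitones).

E double-sharp 4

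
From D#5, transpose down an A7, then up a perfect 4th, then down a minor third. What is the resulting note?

Down an augmented seventh from D#5: Eb4 (12 semitones down).
Up a perfect fourth from Eb4: Ab4 (5 semitones up).
Ab4 down a minor third → F4 (3 semitones).

F4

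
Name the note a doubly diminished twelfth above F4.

Cbb6

Five letters up from F (plus an octave) reaches C.
A doubly diminished twelfth is 17 semitones; 17 semitones up from F4 gives Cbb6.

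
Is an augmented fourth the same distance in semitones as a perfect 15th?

6 semitones (augmented fourth) vs 24 semitones (perfect fifteenth): not equal.

No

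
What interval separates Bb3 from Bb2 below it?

Descending from Bb3 to Bb2 is the same interval as ascending Bb2 to Bb3.
B to B is the same letter name, plus an octave: an octave.
Counting semitones, Bb2→Bb3 is 12, which is the perfect octave.

perfect octave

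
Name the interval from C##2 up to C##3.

P8

C to C is the same letter name, plus an octave: an octave.
C##2 to C##3 is 12 semitones, matching the perfect octave exactly, so the quality is perfect.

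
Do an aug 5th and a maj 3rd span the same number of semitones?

No

An augmented fifth spans 8 semitones; a major third spans 4 semitones. They differ by 4.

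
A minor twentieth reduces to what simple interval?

Take out 2 octaves (14 from the number): 20 − 14 = 6.
So a minor twentieth is 2 octaves plus a minor sixth. The quality is unchanged.

minor 6th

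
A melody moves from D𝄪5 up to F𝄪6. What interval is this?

minor tenth

D to F spans three letter names (D-E-F), plus an octave — that makes it a tenth of some quality.
At 15 semitones, D##5→F##6 falls one short of a major tenth: minor.
(Equivalently, a compound minor third: a minor third plus an octave.)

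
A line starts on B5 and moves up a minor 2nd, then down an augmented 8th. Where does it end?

Cb5

Up a minor second from B5: C6 (1 semitone up).
C6 down an augmented octave → Cb5 (13 semitones).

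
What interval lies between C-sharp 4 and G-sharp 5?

C to G spans five letter names (C-D-E-F-G), plus an octave: a twelfth.
C#4 to G#5 is 19 semitones, matching the perfect twelfth exactly, so the quality is perfect.
(Equivalently, a compound perfect fifth: a perfect fifth plus an octave.)

perfect twelfth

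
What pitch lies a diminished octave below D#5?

D##4

For an octave the letter name doesn't change: still D, an octave down.
Moving 11 semitones down from D#5 (the size of a diminished octave) reaches D##4.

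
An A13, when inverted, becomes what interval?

d3

First reduce the compound augmented thirteenth to its simple form, an augmented sixth.
The rule of nine gives the new number: 9 − 6 = 3, so a sixth becomes a third.
And augmented becomes diminished under inversion, so we get a diminished third.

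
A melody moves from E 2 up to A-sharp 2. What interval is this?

augmented 4th

E to A spans four letter names (E-F-G-A) — that makes it a fourth of some quality.
The perfect fourth is 5 semitones; here we have 6, one semitone wider: augmented.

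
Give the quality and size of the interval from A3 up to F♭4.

diminished 6th

A to F spans six letter names (A-B-C-D-E-F) — that makes it a sixth of some quality.
A major sixth would be 9 semitones; A3 to Fb4 is 7, two semitones narrower, so the interval is diminished.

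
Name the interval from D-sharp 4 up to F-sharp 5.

minor tenth

D to F spans three letter names (D-E-F), plus an octave — that makes it a tenth of some quality.
A major tenth would be 16 semitones, but D#4 to F#5 is 15 — one semitone narrower, making it a minor tenth.
(Equivalently, a compound minor third: a minor third plus an octave.)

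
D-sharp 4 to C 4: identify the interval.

A2

Descending from D#4 to C4 is the same interval as ascending C4 to D#4.
C to D spans two letter names (C-D), so the interval is some kind of second.
The major second is 2 semitones; here we have 3, one semitone wider: augmented.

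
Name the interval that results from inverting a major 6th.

minor 3rd

The rule of nine gives the new number: 9 − 6 = 3, so a sixth becomes a third.
The quality also flips — major becomes minor — giving a minor third.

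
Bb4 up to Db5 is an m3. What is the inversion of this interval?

M6

Inverted interval numbers add to nine, so a third pairs with a sixth (3 + 6 = 9).
Quality inverts too: minor becomes major. That makes the inversion a major sixth.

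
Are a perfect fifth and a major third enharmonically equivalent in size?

A perfect fifth spans 7 semitones; a major third spans 4 semitones. They differ by 3.

No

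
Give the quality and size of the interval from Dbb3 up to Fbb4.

m10

D to F spans three letter names (D-E-F), plus an octave: a tenth.
Dbb3 to Fbb4 is 15 semitones, a half step short of the major tenth (16), so this is minor.
(Equivalently, a compound minor third: a minor third plus an octave.)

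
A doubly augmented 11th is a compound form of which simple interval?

doubly augmented 4th

Take out an octave (7 from the number): 11 − 7 = 4.
So a doubly augmented eleventh is an octave plus a doubly augmented fourth. The quality is unchanged.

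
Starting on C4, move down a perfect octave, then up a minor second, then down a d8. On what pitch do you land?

C4 down a perfect octave → C3 (12 semitones).
A minor second up from C3 is Db3.
A diminished octave down from Db3 is D2.

D2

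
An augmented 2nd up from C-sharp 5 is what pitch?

The second takes the letter from C up to D.
An augmented second is 3 semitones; 3 semitones up from C#5 gives D##5.

D-double-sharp 5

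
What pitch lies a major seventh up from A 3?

Counting seven letter names up from A lands on G.
A major seventh is 11 semitones; 11 semitones up from A3 gives G#4.

G-sharp 4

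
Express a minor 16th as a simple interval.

minor second

Take out 2 octaves (14 from the number): 16 − 14 = 2.
That makes a minor sixteenth a compound minor second — 2 octaves plus a minor second.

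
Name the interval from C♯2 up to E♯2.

major 3rd

C to E spans three letter names (C-D-E) — that makes it a third of some quality.
Counting semitones, C#2→E#2 is 4, which is the major third.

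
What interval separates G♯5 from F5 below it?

A2

Descending from G#5 to F5 is the same interval as ascending F5 to G#5.
F to G spans two letter names (F-G) — that makes it a second of some quality.
A major second would be 2 semitones; F5 to G#5 is 3, one semitone wider, so the interval is augmented.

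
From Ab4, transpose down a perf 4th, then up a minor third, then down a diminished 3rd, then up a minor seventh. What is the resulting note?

Down a perfect fourth from Ab4: Eb4 (5 semitones down).
A minor third up from Eb4 is Gb4.
Gb4 down a diminished third → E4 (2 semitones).
A minor seventh up from E4 is D5.

D5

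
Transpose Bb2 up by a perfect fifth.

The fifth takes the letter from B up to F.
A perfect fifth spans 7 semitones, so from Bb2 the target pitch is F3.

F3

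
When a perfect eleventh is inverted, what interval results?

perfect fifth

First reduce the compound perfect eleventh to its simple form, a perfect fourth.
Interval numbers invert to sum to nine: 4 + 5 = 9, so a fourth inverts to a fifth.
And perfect stays perfect under inversion, so we get a perfect fifth.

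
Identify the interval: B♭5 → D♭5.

Descending from Bb5 to Db5 is the same interval as ascending Db5 to Bb5.
D to B spans six letter names (D-E-F-G-A-B) — that makes it a sixth of some quality.
The major sixth spans 9 semitones, and Db5 to Bb5 is exactly 9 semitones — so this is a major sixth.

major 6th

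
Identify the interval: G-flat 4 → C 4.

diminished 5th

Descending from Gb4 to C4 is the same interval as ascending C4 to Gb4.
C to G spans five letter names (C-D-E-F-G): a fifth.
C4 to Gb4 spans 6 semitones — one semitone narrower than the perfect fifth (7) — giving a diminished fifth.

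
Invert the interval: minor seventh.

major 2nd

Inverted interval numbers add to nine, so a seventh pairs with a second (7 + 2 = 9).
The quality also flips — minor becomes major — giving a major second.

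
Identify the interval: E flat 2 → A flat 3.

perfect 11th

E to A spans four letter names (E-F-G-A), plus an octave: an eleventh.
Counting semitones, Eb2→Ab3 is 17, which is the perfect eleventh.
(Equivalently, a compound perfect fourth: a perfect fourth plus an octave.)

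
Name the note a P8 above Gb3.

The letter stays G (same as the start), shifted an octave up.
A perfect octave is 12 semitones; 12 semitones up from Gb3 gives Gb4.

Gb4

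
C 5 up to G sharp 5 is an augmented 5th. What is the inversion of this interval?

diminished 4th

Inverted interval numbers add to nine, so a fifth pairs with a fourth (5 + 4 = 9).
Quality inverts too: augmented becomes diminished. That makes the inversion a diminished fourth.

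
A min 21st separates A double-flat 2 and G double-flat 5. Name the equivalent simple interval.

Subtracting seven from the interval number removes an octave: 21 − 14 = 7.
That makes a minor twenty-first a compound minor seventh — 2 octaves plus a minor seventh.

minor seventh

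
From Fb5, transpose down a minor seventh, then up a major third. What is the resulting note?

Bb4

A minor seventh down from Fb5 is Gb4.
Gb4 up a major third → Bb4 (4 semitones).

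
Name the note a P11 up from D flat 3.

The eleventh's letter: D up four letter names plus an octave → G.
A perfect eleventh spans 17 semitones, so from Db3 the target pitch is Gb4.

G flat 4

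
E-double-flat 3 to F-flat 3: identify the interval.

major 2nd

E to F spans two letter names (E-F): a second.
The major second spans 2 semitones, and Ebb3 to Fb3 is exactly 2 semitones — so this is a major second.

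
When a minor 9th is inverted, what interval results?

major 7th

First reduce the compound minor ninth to its simple form, a minor second.
Inverted interval numbers add to nine, so a second pairs with a seventh (2 + 7 = 9).
Quality inverts too: minor becomes major. That makes the inversion a major seventh.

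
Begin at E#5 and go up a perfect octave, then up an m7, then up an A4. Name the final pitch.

A perfect octave up from E#5 is E#6.
E#6 up a minor seventh → D#7 (10 semitones).
An augmented fourth up from D#7 is G##7.

G##7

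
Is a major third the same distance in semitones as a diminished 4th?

Yes

A major third spans 4 semitones, and a diminished fourth also spans 4 semitones — they're enharmonic.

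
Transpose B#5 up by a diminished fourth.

The fourth takes the letter from B up to E.
Moving 4 semitones up from B#5 (the size of a diminished fourth) reaches E6.

E6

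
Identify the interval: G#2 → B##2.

G to B spans three letter names (G-A-B) — that makes it a third of some quality.
A major third would be 4 semitones; G#2 to B##2 is 5, one semitone wider, so the interval is augmented.

A3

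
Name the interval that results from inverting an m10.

First reduce the compound minor tenth to its simple form, a minor third.
Inverted interval numbers add to nine, so a third pairs with a sixth (3 + 6 = 9).
Quality inverts too: minor becomes major. That makes the inversion a major sixth.

M6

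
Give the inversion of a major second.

minor 7th

Inverted interval numbers add to nine, so a second pairs with a seventh (2 + 7 = 9).
The quality also flips — major becomes minor — giving a minor seventh.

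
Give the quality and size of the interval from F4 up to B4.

augmented fourth

F to B spans four letter names (F-G-A-B): a fourth.
A perfect fourth would be 5 semitones; F4 to B4 is 6, one semitone wider, so the interval is augmented.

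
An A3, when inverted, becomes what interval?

diminished 6th

Inverted interval numbers add to nine, so a third pairs with a sixth (3 + 6 = 9).
Quality inverts too: augmented becomes diminished. That makes the inversion a diminished sixth.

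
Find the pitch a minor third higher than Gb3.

Counting three letter names up from G lands on B.
A minor third is 3 semitones; 3 semitones up from Gb3 gives Bbb3.

Bbb3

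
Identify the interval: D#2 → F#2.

D to F spans three letter names (D-E-F), so the interval is some kind of third.
A major third would be 4 semitones, but D#2 to F#2 is 3 — one semitone narrower, making it a minor third.

minor third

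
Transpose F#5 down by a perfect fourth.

Four letter names down from F: C.
A perfect fourth is 5 semitones; 5 semitones down from F#5 gives C#5.

C#5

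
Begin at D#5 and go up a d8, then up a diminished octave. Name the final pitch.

A diminished octave up from D#5 is D6.
A diminished octave up from D6 is Db7.

Db7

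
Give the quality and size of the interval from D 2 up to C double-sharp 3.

D to C spans seven letter names (D-E-F-G-A-B-C), so the interval is some kind of seventh.
D2 to C##3 spans 12 semitones — one semitone wider than the major seventh (11) — giving an augmented seventh.

augmented 7th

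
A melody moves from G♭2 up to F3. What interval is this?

M7

G to F spans seven letter names (G-A-B-C-D-E-F): a seventh.
Gb2 to F3 is 11 semitones, matching the major seventh exactly, so the quality is major.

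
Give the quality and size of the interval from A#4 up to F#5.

A to F spans six letter names (A-B-C-D-E-F) — that makes it a sixth of some quality.
A major sixth would be 9 semitones, but A#4 to F#5 is 8 — one semitone narrower, making it a minor sixth.

minor sixth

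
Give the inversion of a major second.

Inverted interval numbers add to nine, so a second pairs with a seventh (2 + 7 = 9).
And major becomes minor under inversion, so we get a minor seventh.

minor 7th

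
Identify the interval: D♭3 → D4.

D to D is the same letter name, plus an octave, so the interval is some kind of octave.
Db3 to D4 spans 13 semitones — one semitone wider than the perfect octave (12) — giving an augmented octave.

A8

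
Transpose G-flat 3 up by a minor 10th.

B-double-flat 4

The tenth's letter: G up three letter names plus an octave → B.
Moving 15 semitones up from Gb3 (the size of a minor tenth) reaches Bbb4.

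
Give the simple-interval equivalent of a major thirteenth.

major sixth

Each octave removed subtracts seven from the number: 13 − 7 = 6.
Quality carries through unchanged, so the simple form is a major sixth.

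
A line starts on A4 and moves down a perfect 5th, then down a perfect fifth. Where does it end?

G3

A4 down a perfect fifth → D4 (7 semitones).
D4 down a perfect fifth → G3 (7 semitones).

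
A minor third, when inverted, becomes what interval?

The rule of nine gives the new number: 9 − 3 = 6, so a third becomes a sixth.
And minor becomes major under inversion, so we get a major sixth.

major 6th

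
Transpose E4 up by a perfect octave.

E5

An octave keeps the letter name E, an octave up from E.
Moving 12 semitones up from E4 (the size of a perfect octave) reaches E5.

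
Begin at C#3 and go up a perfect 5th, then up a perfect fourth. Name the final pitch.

C#4

A perfect fifth up from C#3 is G#3.
G#3 up a perfect fourth → C#4 (5 semitones).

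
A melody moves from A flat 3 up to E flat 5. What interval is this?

A to E spans five letter names (A-B-C-D-E), plus an octave — that makes it a twelfth of some quality.
Ab3 to Eb5 is 19 semitones, matching the perfect twelfth exactly, so the quality is perfect.
(Equivalently, a compound perfect fifth: a perfect fifth plus an octave.)

perfect 12th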